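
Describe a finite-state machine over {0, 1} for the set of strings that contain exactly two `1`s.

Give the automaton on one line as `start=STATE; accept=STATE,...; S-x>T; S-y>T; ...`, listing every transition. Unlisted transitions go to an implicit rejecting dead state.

start=q0; accept=q2; q0-0>q0; q0-1>q1; q1-0>q1; q1-1>q2; q2-0>q2; q2-1>q3; q3-0>q3; q3-1>q3

Only the number of `1`s matters, and only up to 3. Make a chain q0 → q1 → q2 → q3 advanced by each `1` (with q3 absorbing); every other symbol self-loops. The accepting set is {q2}.
        0   1  
>  q0   q0  q1 
   q1   q1  q2 
 * q2   q2  q3 
   q3   q3  q3 
(> = start, * = accepting)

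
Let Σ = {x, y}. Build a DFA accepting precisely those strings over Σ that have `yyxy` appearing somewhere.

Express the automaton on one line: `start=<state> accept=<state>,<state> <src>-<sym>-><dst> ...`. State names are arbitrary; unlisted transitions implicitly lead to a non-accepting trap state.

Track how much of `yyxy` has been matched so far: state S0 is no progress, S4 is the absorbing accept state reached once `yyxy` has occurred. Intermediate states record partial matches; on a mismatch, fall back to the longest reusable overlap.
        x   y  
>  S0   S0  S1 
   S1   S0  S2 
   S2   S3  S2 
   S3   S0  S4 
 * S4   S4  S4 
(> = start, * = accepting)

start=S0 accept=S4 S0-x->S0 S0-y->S1 S1-x->S0 S1-y->S2 S2-x->S3 S2-y->S2 S3-x->S0 S3-y->S4 S4-x->S4 S4-y->S4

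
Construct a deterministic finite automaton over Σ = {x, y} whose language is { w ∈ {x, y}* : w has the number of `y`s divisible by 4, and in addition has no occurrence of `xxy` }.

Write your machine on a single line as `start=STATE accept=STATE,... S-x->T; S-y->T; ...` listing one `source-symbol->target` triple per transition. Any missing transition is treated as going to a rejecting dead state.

start=q0; accept=q0,q1,q3; q0-x->q1; q0-y->q2; q1-x->q3; q1-y->q2; q2-x->q4; q2-y->q5; q3-x->q3; q3-y->q6; q4-x->q6; q4-y->q5; q5-x->q7; q5-y->q8; q6-x->q6; q6-y->q6; q7-x->q6; q7-y->q8; q8-x->q9; q8-y->q0; q9-x->q6; q9-y->q0

Build one automaton per condition and run them in lockstep. The first has 4 states tracking the count of `y`s modulo 4; the second has 4 states tracking partial matches of the forbidden pattern `xxy`. A product state is a pair (one from each), accepting exactly when both do. Minimizing collapses redundant product states.
With 10 states:
        x   y  
>* q0   q1  q2 
 * q1   q3  q2 
   q2   q4  q5 
 * q3   q3  q6 
   q4   q6  q5 
   q5   q7  q8 
   q6   q6  q6 
   q7   q6  q8 
   q8   q9  q0 
   q9   q6  q0 
(> = start, * = accepting)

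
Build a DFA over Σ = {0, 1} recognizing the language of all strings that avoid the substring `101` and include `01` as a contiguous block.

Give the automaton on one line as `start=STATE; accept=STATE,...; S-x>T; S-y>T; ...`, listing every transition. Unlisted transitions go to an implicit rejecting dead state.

Run two small machines in parallel and take their product. The first has 4 states tracking partial matches of the forbidden pattern `101`; the second has 3 states tracking whether and how much of `01` has been seen. A product state is a pair (one from each), accepting exactly when both do.
8 states suffice.
       0  1 
>  A   B  C 
   B   B  D 
   C   E  C 
 * D   F  D 
   E   B  G 
 * F   H  G 
   G   G  G 
 * H   H  D 
(> = start, * = accepting)

start=A; accept=D,F,H; A-0>B; A-1>C; B-0>B; B-1>D; C-0>E; C-1>C; D-0>F; D-1>D; E-0>B; E-1>G; F-0>H; F-1>G; G-0>G; G-1>G; H-0>H; H-1>D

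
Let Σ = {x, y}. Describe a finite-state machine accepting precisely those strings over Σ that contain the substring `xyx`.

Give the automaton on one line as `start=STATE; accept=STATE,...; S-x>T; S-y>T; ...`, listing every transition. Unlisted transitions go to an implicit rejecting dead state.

start=q0; accept=q3; q0-x>q1; q0-y>q0; q1-x>q1; q1-y>q2; q2-x>q3; q2-y>q0; q3-x>q3; q3-y>q3

States q0..q2 record the length of the longest prefix of `xyx` that matches the current input suffix. Reaching q3 means `xyx` has been seen, and we stay there forever. Accept from q3.
With 4 states:
        x   y  
>  q0   q1  q0 
   q1   q1  q2 
   q2   q3  q0 
 * q3   q3  q3 
(> = start, * = accepting)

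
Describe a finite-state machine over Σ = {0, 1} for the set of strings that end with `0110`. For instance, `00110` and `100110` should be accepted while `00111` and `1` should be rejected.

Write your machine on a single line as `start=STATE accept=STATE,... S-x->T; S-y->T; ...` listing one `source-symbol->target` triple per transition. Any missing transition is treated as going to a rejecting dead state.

Let each state record the length of the longest suffix of the input read so far that is also a prefix of `0110`. B means the last symbol is `0`; C means the last 2 symbols are `01`; D means the last 3 symbols are `011`; E means the last 4 symbols are `0110`. Accept only at E, where the string currently ends in `0110`.
With 5 states:
       0  1 
>  A   B  A 
   B   B  C 
   C   B  D 
   D   E  A 
 * E   B  C 
(> = start, * = accepting)

start=A; accept=E; A-0->B; A-1->A; B-0->B; B-1->C; C-0->B; C-1->D; D-0->E; D-1->A; E-0->B; E-1->C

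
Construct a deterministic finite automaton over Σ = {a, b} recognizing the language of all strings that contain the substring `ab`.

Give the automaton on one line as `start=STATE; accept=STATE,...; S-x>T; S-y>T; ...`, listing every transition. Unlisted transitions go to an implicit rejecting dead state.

Track how much of `ab` has been matched so far: state s0 is no progress, s2 is the absorbing accept state reached once `ab` has occurred. Intermediate states record partial matches; on a mismatch, fall back to the longest reusable overlap.
        a   b  
>  s0   s1  s0 
   s1   s1  s2 
 * s2   s2  s2 
(> = start, * = accepting)

start=s0; accept=s2; s0-a>s1; s0-b>s0; s1-a>s1; s1-b>s2; s2-a>s2; s2-b>s2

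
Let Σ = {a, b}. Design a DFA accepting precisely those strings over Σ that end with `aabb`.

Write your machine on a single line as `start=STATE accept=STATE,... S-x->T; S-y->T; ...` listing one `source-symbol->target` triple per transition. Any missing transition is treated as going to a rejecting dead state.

start=S0; accept=S4; S0-a->S1; S0-b->S0; S1-a->S2; S1-b->S0; S2-a->S2; S2-b->S3; S3-a->S1; S3-b->S4; S4-a->S1; S4-b->S0

Remember how much of `aabb` the current input suffix matches. State S0 means no match yet; S1 means the last symbol is `a`; S2 means the last 2 symbols are `aa`; S3 means the last 3 symbols are `aab`; S4 means the last 4 symbols are `aabb`. Only S4 accepts. On a mismatch, fall back to the longest proper suffix that is still a prefix of `aabb`.
        a   b  
>  S0   S1  S0 
   S1   S2  S0 
   S2   S2  S3 
   S3   S1  S4 
 * S4   S1  S0 
(> = start, * = accepting)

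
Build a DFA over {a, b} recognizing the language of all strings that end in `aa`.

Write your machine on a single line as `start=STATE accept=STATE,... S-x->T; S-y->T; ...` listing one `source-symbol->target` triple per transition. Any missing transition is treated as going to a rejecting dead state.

start=q0; accept=q2; q0-a->q1; q0-b->q0; q1-a->q2; q1-b->q0; q2-a->q2; q2-b->q0

Remember how much of `aa` the current input suffix matches. State q0 means no match yet; q1 means the last symbol is `a`; q2 means the last 2 symbols are `aa`. Only q2 accepts. On a mismatch, fall back to the longest proper suffix that is still a prefix of `aa`.
A 3-state machine:
        a   b  
>  q0   q1  q0 
   q1   q2  q0 
 * q2   q2  q0 
(> = start, * = accepting)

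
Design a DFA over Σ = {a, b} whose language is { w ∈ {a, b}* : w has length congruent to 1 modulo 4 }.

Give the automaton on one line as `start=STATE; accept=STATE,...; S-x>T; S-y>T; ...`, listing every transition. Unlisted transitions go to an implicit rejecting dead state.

Only the length mod 4 matters, so use a 4-cycle: from any state, every input symbol moves to the next state, wrapping S3 back to S0. Mark S1 accepting.
With 4 states:
        a   b  
>  S0   S1  S1 
 * S1   S2  S2 
   S2   S3  S3 
   S3   S0  S0 
(> = start, * = accepting)

start=S0; accept=S1; S0-a>S1; S0-b>S1; S1-a>S2; S1-b>S2; S2-a>S3; S2-b>S3; S3-a>S0; S3-b>S0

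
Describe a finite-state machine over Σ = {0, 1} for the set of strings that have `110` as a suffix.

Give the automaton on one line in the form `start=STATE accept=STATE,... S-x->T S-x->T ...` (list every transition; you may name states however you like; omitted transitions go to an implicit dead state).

start=s0 accept=s3 s0-0->s0 s0-1->s1 s1-0->s0 s1-1->s2 s2-0->s3 s2-1->s2 s3-0->s0 s3-1->s1

Let each state record the length of the longest suffix of the input read so far that is also a prefix of `110`. s1 means the last symbol is `1`; s2 means the last 2 symbols are `11`; s3 means the last 3 symbols are `110`. Accept only at s3, where the string currently ends in `110`.
4 states suffice.
        0   1  
>  s0   s0  s1 
   s1   s0  s2 
   s2   s3  s2 
 * s3   s0  s1 
(> = start, * = accepting)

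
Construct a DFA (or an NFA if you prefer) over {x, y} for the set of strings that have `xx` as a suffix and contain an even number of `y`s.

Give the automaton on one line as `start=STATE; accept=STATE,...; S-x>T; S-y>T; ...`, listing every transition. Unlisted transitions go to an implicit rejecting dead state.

start=q0; accept=q3; q0-x>q1; q0-y>q2; q1-x>q3; q1-y>q2; q2-x>q4; q2-y>q0; q3-x>q3; q3-y>q2; q4-x>q5; q4-y>q0; q5-x>q5; q5-y>q0

Handle the two conditions separately and then intersect. One (3 states) tracks how much of the suffix `xx` has currently been matched; the other (2 states) tracks the count of `y`s modulo 2. Each combined state is a pair, one component from each; accept when both components accept.
        x   y  
>  q0   q1  q2 
   q1   q3  q2 
   q2   q4  q0 
 * q3   q3  q2 
   q4   q5  q0 
   q5   q5  q0 
(> = start, * = accepting)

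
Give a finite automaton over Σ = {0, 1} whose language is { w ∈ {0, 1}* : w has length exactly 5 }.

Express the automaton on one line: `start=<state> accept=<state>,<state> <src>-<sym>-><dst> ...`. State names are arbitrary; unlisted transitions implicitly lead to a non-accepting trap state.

start=q0 accept=q5 q0-0->q1 q0-1->q1 q1-0->q2 q1-1->q2 q2-0->q3 q2-1->q3 q3-0->q4 q3-1->q4 q4-0->q5 q4-1->q5 q5-0->q6 q5-1->q6 q6-0->q6 q6-1->q6

Count input length up to 6: every symbol moves from q0 toward q6, which means 'more than 5' and absorbs. Accept from {q5}.
A 7-state machine:
        0   1  
>  q0   q1  q1 
   q1   q2  q2 
   q2   q3  q3 
   q3   q4  q4 
   q4   q5  q5 
 * q5   q6  q6 
   q6   q6  q6 
(> = start, * = accepting)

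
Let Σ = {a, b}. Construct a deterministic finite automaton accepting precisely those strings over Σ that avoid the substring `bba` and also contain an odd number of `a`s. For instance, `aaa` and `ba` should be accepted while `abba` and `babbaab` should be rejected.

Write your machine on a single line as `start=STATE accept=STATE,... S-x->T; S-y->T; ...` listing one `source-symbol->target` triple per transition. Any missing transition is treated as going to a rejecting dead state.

Build one automaton per condition and run them in lockstep. The first has 4 states tracking partial matches of the forbidden pattern `bba`; the second has 2 states tracking the count of `a`s modulo 2. A product state is a pair (one from each), accepting exactly when both do. Minimizing collapses redundant product states.
A 6-state machine:
        a   b  
>  s0   s1  s2 
 * s1   s0  s3 
   s2   s1  s4 
 * s3   s0  s5 
   s4   s4  s4 
 * s5   s4  s5 
(> = start, * = accepting)

start=s0; accept=s1,s3,s5; s0-a->s1; s0-b->s2; s1-a->s0; s1-b->s3; s2-a->s1; s2-b->s4; s3-a->s0; s3-b->s5; s4-a->s4; s4-b->s4; s5-a->s4; s5-b->s5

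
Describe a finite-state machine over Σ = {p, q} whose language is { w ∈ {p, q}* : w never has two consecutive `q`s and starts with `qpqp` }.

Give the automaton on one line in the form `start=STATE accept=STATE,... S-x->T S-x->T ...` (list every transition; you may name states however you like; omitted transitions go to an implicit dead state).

Run two small machines in parallel and take their product. The first has 3 states tracking partial matches of the forbidden pattern `qq`; the second has 6 states tracking whether the input so far still matches the prefix `qpqp`. A product state is a pair (one from each), accepting exactly when both do. Minimizing collapses redundant product states.
A 7-state machine:
        p   q  
>  s0   s1  s2 
   s1   s1  s1 
   s2   s3  s1 
   s3   s1  s4 
   s4   s5  s1 
 * s5   s5  s6 
 * s6   s5  s1 
(> = start, * = accepting)

start=s0 accept=s5,s6 s0-p->s1 s0-q->s2 s1-p->s1 s1-q->s1 s2-p->s3 s2-q->s1 s3-p->s1 s3-q->s4 s4-p->s5 s4-q->s1 s5-p->s5 s5-q->s6 s6-p->s5 s6-q->s1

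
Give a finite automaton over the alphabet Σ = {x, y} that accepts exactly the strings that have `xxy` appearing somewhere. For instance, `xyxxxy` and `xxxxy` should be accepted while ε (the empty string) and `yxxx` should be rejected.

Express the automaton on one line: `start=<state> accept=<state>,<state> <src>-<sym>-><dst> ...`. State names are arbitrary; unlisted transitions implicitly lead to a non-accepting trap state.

start=q0 accept=q3 q0-x->q1 q0-y->q0 q1-x->q2 q1-y->q0 q2-x->q2 q2-y->q3 q3-x->q3 q3-y->q3

States q0..q2 record the length of the longest prefix of `xxy` that matches the current input suffix. Reaching q3 means `xxy` has been seen, and we stay there forever. Accept from q3.
With 4 states:
        x   y  
>  q0   q1  q0 
   q1   q2  q0 
   q2   q2  q3 
 * q3   q3  q3 
(> = start, * = accepting)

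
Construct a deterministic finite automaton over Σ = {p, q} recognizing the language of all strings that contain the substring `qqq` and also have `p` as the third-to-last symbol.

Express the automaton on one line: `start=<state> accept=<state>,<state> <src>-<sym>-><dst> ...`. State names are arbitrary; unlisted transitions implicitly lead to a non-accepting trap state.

Run two small machines in parallel and take their product. One (4 states) tracks whether and how much of `qqq` has been seen; the other (15 states) tracks the last 3 symbols read. Each combined state is a pair, one component from each; accept when both components accept.
A 22-state machine:
          p    q  
>  s0     s1   s2 
   s1     s3   s4 
   s2     s5   s6 
   s3     s7   s8 
   s4     s9  s10 
   s5    s11  s12 
   s6    s13  s14 
   s7     s7   s8 
   s8     s9  s10 
   s9    s11  s12 
   s10   s13  s14 
   s11    s7   s8 
   s12    s9  s10 
   s13   s11  s12 
   s14   s15  s14 
   s15   s16  s17 
   s16   s18  s19 
   s17   s20  s21 
 * s18   s18  s19 
 * s19   s20  s21 
 * s20   s16  s17 
 * s21   s15  s14 
(> = start, * = accepting)

start=s0 accept=s18,s19,s20,s21 s0-p->s1 s0-q->s2 s1-p->s3 s1-q->s4 s2-p->s5 s2-q->s6 s3-p->s7 s3-q->s8 s4-p->s9 s4-q->s10 s5-p->s11 s5-q->s12 s6-p->s13 s6-q->s14 s7-p->s7 s7-q->s8 s8-p->s9 s8-q->s10 s9-p->s11 s9-q->s12 s10-p->s13 s10-q->s14 s11-p->s7 s11-q->s8 s12-p->s9 s12-q->s10 s13-p->s11 s13-q->s12 s14-p->s15 s14-q->s14 s15-p->s16 s15-q->s17 s16-p->s18 s16-q->s19 s17-p->s20 s17-q->s21 s18-p->s18 s18-q->s19 s19-p->s20 s19-q->s21 s20-p->s16 s20-q->s17 s21-p->s15 s21-q->s14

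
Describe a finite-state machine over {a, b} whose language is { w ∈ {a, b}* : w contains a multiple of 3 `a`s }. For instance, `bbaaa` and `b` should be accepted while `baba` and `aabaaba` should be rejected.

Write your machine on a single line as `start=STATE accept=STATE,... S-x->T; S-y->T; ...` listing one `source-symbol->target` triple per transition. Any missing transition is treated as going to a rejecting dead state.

Keep the running count of `a`s modulo 3: each `a` advances along the cycle q0 → q1 → q2 → q0 while other symbols loop. Accept at q0.
A 3-state machine:
        a   b  
>* q0   q1  q0 
   q1   q2  q1 
   q2   q0  q2 
(> = start, * = accepting)

start=q0; accept=q0; q0-a->q1; q0-b->q0; q1-a->q2; q1-b->q1; q2-a->q0; q2-b->q2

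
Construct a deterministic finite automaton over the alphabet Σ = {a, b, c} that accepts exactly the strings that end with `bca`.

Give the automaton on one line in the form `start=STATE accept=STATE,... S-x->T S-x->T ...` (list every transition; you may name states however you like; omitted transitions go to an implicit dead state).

Let each state record the length of the longest suffix of the input read so far that is also a prefix of `bca`. s1 means the last symbol is `b`; s2 means the last 2 symbols are `bc`; s3 means the last 3 symbols are `bca`. Accept only at s3, where the string currently ends in `bca`.
4 states suffice.
        a   b   c  
>  s0   s0  s1  s0 
   s1   s0  s1  s2 
   s2   s3  s1  s0 
 * s3   s0  s1  s0 
(> = start, * = accepting)

start=s0 accept=s3 s0-a->s0 s0-b->s1 s0-c->s0 s1-a->s0 s1-b->s1 s1-c->s2 s2-a->s3 s2-b->s1 s2-c->s0 s3-a->s0 s3-b->s1 s3-c->s0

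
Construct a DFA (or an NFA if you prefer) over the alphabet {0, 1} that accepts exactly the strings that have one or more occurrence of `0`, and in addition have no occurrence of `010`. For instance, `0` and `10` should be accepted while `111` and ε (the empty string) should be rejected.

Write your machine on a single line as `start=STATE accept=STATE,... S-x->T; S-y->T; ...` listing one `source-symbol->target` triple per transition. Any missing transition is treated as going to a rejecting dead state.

start=S0; accept=S1,S2,S3,S4,S6,S7; S0-0->S1; S0-1->S0; S1-0->S2; S1-1->S3; S2-0->S2; S2-1->S4; S3-0->S5; S3-1->S6; S4-0->S5; S4-1->S7; S5-0->S5; S5-1->S5; S6-0->S2; S6-1->S6; S7-0->S2; S7-1->S7

Build one automaton per condition and run them in lockstep. The first has 3 states tracking the count of `0`s, saturating at 2; the second has 4 states tracking partial matches of the forbidden pattern `010`. A product state is a pair (one from each), accepting exactly when both do.
8 states suffice.
        0   1  
>  S0   S1  S0 
 * S1   S2  S3 
 * S2   S2  S4 
 * S3   S5  S6 
 * S4   S5  S7 
   S5   S5  S5 
 * S6   S2  S6 
 * S7   S2  S7 
(> = start, * = accepting)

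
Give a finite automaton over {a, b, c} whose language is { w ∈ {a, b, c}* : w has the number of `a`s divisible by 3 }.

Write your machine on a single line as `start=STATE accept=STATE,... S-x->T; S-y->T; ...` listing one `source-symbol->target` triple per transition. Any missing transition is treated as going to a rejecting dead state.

start=q0; accept=q0; q0-a->q1; q0-b->q0; q0-c->q0; q1-a->q2; q1-b->q1; q1-c->q1; q2-a->q0; q2-b->q2; q2-c->q2

Keep the running count of `a`s modulo 3: each `a` advances along the cycle q0 → q1 → q2 → q0 while other symbols loop. Accept at q0.
A 3-state machine:
        a   b   c  
>* q0   q1  q0  q0 
   q1   q2  q1  q1 
   q2   q0  q2  q2 
(> = start, * = accepting)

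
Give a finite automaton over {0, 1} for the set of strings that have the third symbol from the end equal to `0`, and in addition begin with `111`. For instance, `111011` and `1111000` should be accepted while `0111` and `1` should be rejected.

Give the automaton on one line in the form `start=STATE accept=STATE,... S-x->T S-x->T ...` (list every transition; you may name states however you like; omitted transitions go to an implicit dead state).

Run two small machines in parallel and take their product. One (15 states) tracks the last 3 symbols read; the other (5 states) tracks whether the input so far still matches the prefix `111`. Each combined state is a pair, one component from each; accept when both components accept. After merging equivalent states the machine shrinks.
          0    1  
>  q0     q1   q2 
   q1     q1   q1 
   q2     q1   q3 
   q3     q1   q4 
   q4     q5   q4 
   q5     q6   q7 
   q6     q8   q9 
   q7    q10  q11 
 * q8     q8   q9 
 * q9    q10  q11 
 * q10    q6   q7 
 * q11    q5   q4 
(> = start, * = accepting)

start=q0 accept=q8,q9,q10,q11 q0-0->q1 q0-1->q2 q1-0->q1 q1-1->q1 q2-0->q1 q2-1->q3 q3-0->q1 q3-1->q4 q4-0->q5 q4-1->q4 q5-0->q6 q5-1->q7 q6-0->q8 q6-1->q9 q7-0->q10 q7-1->q11 q8-0->q8 q8-1->q9 q9-0->q10 q9-1->q11 q10-0->q6 q10-1->q7 q11-0->q5 q11-1->q4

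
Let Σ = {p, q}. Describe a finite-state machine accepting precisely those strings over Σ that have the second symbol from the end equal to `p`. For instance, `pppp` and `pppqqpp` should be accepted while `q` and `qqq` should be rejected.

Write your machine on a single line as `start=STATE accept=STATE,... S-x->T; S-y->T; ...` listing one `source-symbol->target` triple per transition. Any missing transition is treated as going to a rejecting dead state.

Because acceptance depends on a position counted from the end, the machine has to buffer the most recent 2 symbols. Make each state the string of the last up-to-2 symbols read; on input `x` shift the window left and append `x`. Accept when the buffered window has length 2 and begins with `p`.
With 7 states:
       p  q 
>  A   B  C 
   B   D  E 
   C   F  G 
 * D   D  E 
 * E   F  G 
   F   D  E 
   G   F  G 
(> = start, * = accepting)

start=A; accept=D,E; A-p->B; A-q->C; B-p->D; B-q->E; C-p->F; C-q->G; D-p->D; D-q->E; E-p->F; E-q->G; F-p->D; F-q->E; G-p->F; G-q->G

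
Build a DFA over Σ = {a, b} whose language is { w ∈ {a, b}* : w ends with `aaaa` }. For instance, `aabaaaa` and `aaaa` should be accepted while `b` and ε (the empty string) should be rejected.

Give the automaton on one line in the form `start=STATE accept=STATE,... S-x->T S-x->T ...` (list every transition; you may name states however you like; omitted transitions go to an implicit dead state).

Remember how much of `aaaa` the current input suffix matches. State q0 means no match yet; q1 means the last symbol is `a`; q2 means the last 2 symbols are `aa`; q3 means the last 3 symbols are `aaa`; q4 means the last 4 symbols are `aaaa`. Only q4 accepts. On a mismatch, fall back to the longest proper suffix that is still a prefix of `aaaa`.
A 5-state machine:
        a   b  
>  q0   q1  q0 
   q1   q2  q0 
   q2   q3  q0 
   q3   q4  q0 
 * q4   q4  q0 
(> = start, * = accepting)

start=q0 accept=q4 q0-a->q1 q0-b->q0 q1-a->q2 q1-b->q0 q2-a->q3 q2-b->q0 q3-a->q4 q3-b->q0 q4-a->q4 q4-b->q0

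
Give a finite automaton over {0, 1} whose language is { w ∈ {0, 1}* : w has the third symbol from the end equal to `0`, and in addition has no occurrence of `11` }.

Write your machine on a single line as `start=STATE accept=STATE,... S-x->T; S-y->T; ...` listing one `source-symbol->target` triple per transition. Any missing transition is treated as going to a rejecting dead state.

Build one automaton per condition and run them in lockstep. The first has 15 states tracking the last 3 symbols read; the second has 3 states tracking partial matches of the forbidden pattern `11`. A product state is a pair (one from each), accepting exactly when both do. Equivalent product states are then merged.
9 states suffice.
        0   1  
>  S0   S1  S2 
   S1   S3  S4 
   S2   S1  S5 
   S3   S6  S7 
   S4   S8  S5 
   S5   S5  S5 
 * S6   S6  S7 
 * S7   S8  S5 
 * S8   S3  S4 
(> = start, * = accepting)

start=S0; accept=S6,S7,S8; S0-0->S1; S0-1->S2; S1-0->S3; S1-1->S4; S2-0->S1; S2-1->S5; S3-0->S6; S3-1->S7; S4-0->S8; S4-1->S5; S5-0->S5; S5-1->S5; S6-0->S6; S6-1->S7; S7-0->S8; S7-1->S5; S8-0->S3; S8-1->S4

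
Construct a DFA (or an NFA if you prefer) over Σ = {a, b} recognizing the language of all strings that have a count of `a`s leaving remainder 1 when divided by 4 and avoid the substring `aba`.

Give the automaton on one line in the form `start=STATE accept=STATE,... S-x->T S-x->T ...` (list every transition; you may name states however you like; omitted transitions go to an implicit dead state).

Handle the two conditions separately and then intersect. One (4 states) tracks the count of `a`s modulo 4; the other (4 states) tracks partial matches of the forbidden pattern `aba`. Each combined state is a pair, one component from each; accept when both components accept.
With 16 states:
          a    b  
>  q0     q1   q0 
 * q1     q2   q3 
   q2     q4   q5 
 * q3     q6   q7 
   q4     q8   q9 
   q5    q10  q11 
   q6    q10   q6 
 * q7     q2   q7 
   q8     q1  q12 
   q9    q13  q14 
   q10   q13  q10 
   q11    q4  q11 
   q12   q15   q0 
   q13   q15  q13 
   q14    q8  q14 
   q15    q6  q15 
(> = start, * = accepting)

start=q0 accept=q1,q3,q7 q0-a->q1 q0-b->q0 q1-a->q2 q1-b->q3 q2-a->q4 q2-b->q5 q3-a->q6 q3-b->q7 q4-a->q8 q4-b->q9 q5-a->q10 q5-b->q11 q6-a->q10 q6-b->q6 q7-a->q2 q7-b->q7 q8-a->q1 q8-b->q12 q9-a->q13 q9-b->q14 q10-a->q13 q10-b->q10 q11-a->q4 q11-b->q11 q12-a->q15 q12-b->q0 q13-a->q15 q13-b->q13 q14-a->q8 q14-b->q14 q15-a->q6 q15-b->q15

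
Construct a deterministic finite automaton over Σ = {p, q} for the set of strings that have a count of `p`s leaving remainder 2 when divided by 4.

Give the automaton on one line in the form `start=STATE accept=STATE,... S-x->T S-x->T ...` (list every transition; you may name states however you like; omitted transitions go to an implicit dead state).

start=A accept=C A-p->B A-q->A B-p->C B-q->B C-p->D C-q->C D-p->A D-q->D

The only thing that matters is how many `p`s have appeared, reduced mod 4. Use one state per residue: A for 0, …, D for 3. Reading `p` moves to the next residue; anything else stays put. C is accepting.
       p  q 
>  A   B  A 
   B   C  B 
 * C   D  C 
   D   A  D 
(> = start, * = accepting)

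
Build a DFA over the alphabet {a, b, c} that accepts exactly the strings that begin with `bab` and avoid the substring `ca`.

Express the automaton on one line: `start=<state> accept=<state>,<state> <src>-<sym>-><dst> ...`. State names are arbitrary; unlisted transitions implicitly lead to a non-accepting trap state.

Build one automaton per condition and run them in lockstep. One (5 states) tracks whether the input so far still matches the prefix `bab`; the other (3 states) tracks partial matches of the forbidden pattern `ca`. Each combined state is a pair, one component from each; accept when both components accept. Minimizing collapses redundant product states.
A 6-state machine:
        a   b   c  
>  s0   s1  s2  s1 
   s1   s1  s1  s1 
   s2   s3  s1  s1 
   s3   s1  s4  s1 
 * s4   s4  s4  s5 
 * s5   s1  s4  s5 
(> = start, * = accepting)

start=s0 accept=s4,s5 s0-a->s1 s0-b->s2 s0-c->s1 s1-a->s1 s1-b->s1 s1-c->s1 s2-a->s3 s2-b->s1 s2-c->s1 s3-a->s1 s3-b->s4 s3-c->s1 s4-a->s4 s4-b->s4 s4-c->s5 s5-a->s1 s5-b->s4 s5-c->s5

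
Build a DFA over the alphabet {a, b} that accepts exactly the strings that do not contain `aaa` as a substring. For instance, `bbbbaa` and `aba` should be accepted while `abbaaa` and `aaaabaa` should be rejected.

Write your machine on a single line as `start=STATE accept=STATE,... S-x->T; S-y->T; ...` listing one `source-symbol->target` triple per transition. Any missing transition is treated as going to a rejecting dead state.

start=q0; accept=q0,q1,q2; q0-a->q1; q0-b->q0; q1-a->q2; q1-b->q0; q2-a->q3; q2-b->q0; q3-a->q3; q3-b->q3

This is the complement of 'contains `aaa`'. Use the same substring-matching states — q0 through q3 holding how much of `aaa` has just been matched — but flip the accepting set: everything except the trap q3 accepts.
With 4 states:
        a   b  
>* q0   q1  q0 
 * q1   q2  q0 
 * q2   q3  q0 
   q3   q3  q3 
(> = start, * = accepting)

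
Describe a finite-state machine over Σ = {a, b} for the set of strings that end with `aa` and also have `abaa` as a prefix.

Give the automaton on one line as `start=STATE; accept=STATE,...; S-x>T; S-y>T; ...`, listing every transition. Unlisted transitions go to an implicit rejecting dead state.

Run two small machines in parallel and take their product. One (3 states) tracks how much of the suffix `aa` has currently been matched; the other (6 states) tracks whether the input so far still matches the prefix `abaa`. Each combined state is a pair, one component from each; accept when both components accept. Equivalent product states are then merged.
8 states suffice.
        a   b  
>  s0   s1  s2 
   s1   s2  s3 
   s2   s2  s2 
   s3   s4  s2 
   s4   s5  s2 
 * s5   s5  s6 
   s6   s7  s6 
   s7   s5  s6 
(> = start, * = accepting)

start=s0; accept=s5; s0-a>s1; s0-b>s2; s1-a>s2; s1-b>s3; s2-a>s2; s2-b>s2; s3-a>s4; s3-b>s2; s4-a>s5; s4-b>s2; s5-a>s5; s5-b>s6; s6-a>s7; s6-b>s6; s7-a>s5; s7-b>s6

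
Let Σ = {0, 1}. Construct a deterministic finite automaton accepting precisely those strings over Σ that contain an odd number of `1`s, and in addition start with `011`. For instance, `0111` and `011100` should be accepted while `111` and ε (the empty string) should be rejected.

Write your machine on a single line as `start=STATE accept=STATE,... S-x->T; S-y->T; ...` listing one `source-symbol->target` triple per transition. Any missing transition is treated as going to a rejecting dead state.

start=s0; accept=s5; s0-0->s1; s0-1->s2; s1-0->s2; s1-1->s3; s2-0->s2; s2-1->s2; s3-0->s2; s3-1->s4; s4-0->s4; s4-1->s5; s5-0->s5; s5-1->s4

Handle the two conditions separately and then intersect. One (2 states) tracks the count of `1`s modulo 2; the other (5 states) tracks whether the input so far still matches the prefix `011`. Each combined state is a pair, one component from each; accept when both components accept. After merging equivalent states the machine shrinks.
6 states suffice.
        0   1  
>  s0   s1  s2 
   s1   s2  s3 
   s2   s2  s2 
   s3   s2  s4 
   s4   s4  s5 
 * s5   s5  s4 
(> = start, * = accepting)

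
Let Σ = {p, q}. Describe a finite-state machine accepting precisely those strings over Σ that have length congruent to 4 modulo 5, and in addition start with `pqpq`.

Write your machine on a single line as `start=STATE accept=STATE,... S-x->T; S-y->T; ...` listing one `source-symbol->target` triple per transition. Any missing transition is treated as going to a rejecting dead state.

start=A; accept=F; A-p->B; A-q->C; B-p->C; B-q->D; C-p->C; C-q->C; D-p->E; D-q->C; E-p->C; E-q->F; F-p->G; F-q->G; G-p->H; G-q->H; H-p->I; H-q->I; I-p->J; I-q->J; J-p->F; J-q->F

Handle the two conditions separately and then intersect. One (5 states) tracks the input length modulo 5; the other (6 states) tracks whether the input so far still matches the prefix `pqpq`. Each combined state is a pair, one component from each; accept when both components accept. Equivalent product states are then merged.
10 states suffice.
       p  q 
>  A   B  C 
   B   C  D 
   C   C  C 
   D   E  C 
   E   C  F 
 * F   G  G 
   G   H  H 
   H   I  I 
   I   J  J 
   J   F  F 
(> = start, * = accepting)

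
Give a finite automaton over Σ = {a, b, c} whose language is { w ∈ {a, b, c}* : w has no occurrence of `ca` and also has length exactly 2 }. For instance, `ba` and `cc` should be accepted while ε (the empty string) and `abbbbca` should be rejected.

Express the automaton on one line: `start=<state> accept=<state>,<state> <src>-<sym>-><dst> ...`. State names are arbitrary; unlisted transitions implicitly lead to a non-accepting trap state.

start=s0 accept=s3,s4 s0-a->s1 s0-b->s1 s0-c->s2 s1-a->s3 s1-b->s3 s1-c->s4 s2-a->s5 s2-b->s3 s2-c->s4 s3-a->s6 s3-b->s6 s3-c->s7 s4-a->s8 s4-b->s6 s4-c->s7 s5-a->s8 s5-b->s8 s5-c->s8 s6-a->s6 s6-b->s6 s6-c->s7 s7-a->s8 s7-b->s6 s7-c->s7 s8-a->s8 s8-b->s8 s8-c->s8

Build one automaton per condition and run them in lockstep. The first has 3 states tracking partial matches of the forbidden pattern `ca`; the second has 4 states tracking the input length, saturating at 3. A product state is a pair (one from each), accepting exactly when both do.
9 states suffice.
        a   b   c  
>  s0   s1  s1  s2 
   s1   s3  s3  s4 
   s2   s5  s3  s4 
 * s3   s6  s6  s7 
 * s4   s8  s6  s7 
   s5   s8  s8  s8 
   s6   s6  s6  s7 
   s7   s8  s6  s7 
   s8   s8  s8  s8 
(> = start, * = accepting)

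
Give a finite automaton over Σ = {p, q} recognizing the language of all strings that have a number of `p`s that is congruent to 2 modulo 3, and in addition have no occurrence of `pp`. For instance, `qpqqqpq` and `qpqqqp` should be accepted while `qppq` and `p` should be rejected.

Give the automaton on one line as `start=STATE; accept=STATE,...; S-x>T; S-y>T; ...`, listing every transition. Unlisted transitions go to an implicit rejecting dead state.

Run two small machines in parallel and take their product. One (3 states) tracks the count of `p`s modulo 3; the other (3 states) tracks partial matches of the forbidden pattern `pp`. Each combined state is a pair, one component from each; accept when both components accept. Minimizing collapses redundant product states.
With 7 states:
        p   q  
>  s0   s1  s0 
   s1   s2  s3 
   s2   s2  s2 
   s3   s4  s3 
 * s4   s2  s5 
 * s5   s6  s5 
   s6   s2  s0 
(> = start, * = accepting)

start=s0; accept=s4,s5; s0-p>s1; s0-q>s0; s1-p>s2; s1-q>s3; s2-p>s2; s2-q>s2; s3-p>s4; s3-q>s3; s4-p>s2; s4-q>s5; s5-p>s6; s5-q>s5; s6-p>s2; s6-q>s0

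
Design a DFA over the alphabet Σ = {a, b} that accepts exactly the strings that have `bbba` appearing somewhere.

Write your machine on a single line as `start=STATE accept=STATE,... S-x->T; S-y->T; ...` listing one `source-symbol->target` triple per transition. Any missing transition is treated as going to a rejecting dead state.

start=q0; accept=q4; q0-a->q0; q0-b->q1; q1-a->q0; q1-b->q2; q2-a->q0; q2-b->q3; q3-a->q4; q3-b->q3; q4-a->q4; q4-b->q4

States q0..q3 record the length of the longest prefix of `bbba` that matches the current input suffix. Reaching q4 means `bbba` has been seen, and we stay there forever. Accept from q4.
        a   b  
>  q0   q0  q1 
   q1   q0  q2 
   q2   q0  q3 
   q3   q4  q3 
 * q4   q4  q4 
(> = start, * = accepting)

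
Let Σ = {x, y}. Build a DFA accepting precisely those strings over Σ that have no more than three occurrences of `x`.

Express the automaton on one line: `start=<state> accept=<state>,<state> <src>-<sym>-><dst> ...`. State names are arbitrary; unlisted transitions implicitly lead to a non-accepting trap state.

start=q0 accept=q0,q1,q2,q3 q0-x->q1 q0-y->q0 q1-x->q2 q1-y->q1 q2-x->q3 q2-y->q2 q3-x->q4 q3-y->q3 q4-x->q4 q4-y->q4

Only the number of `x`s matters, and only up to 4. Make a chain q0 → q1 → q2 → q3 → q4 advanced by each `x` (with q4 absorbing); every other symbol self-loops. The accepting set is {q0, q1, q2, q3}.
5 states suffice.
        x   y  
>* q0   q1  q0 
 * q1   q2  q1 
 * q2   q3  q2 
 * q3   q4  q3 
   q4   q4  q4 
(> = start, * = accepting)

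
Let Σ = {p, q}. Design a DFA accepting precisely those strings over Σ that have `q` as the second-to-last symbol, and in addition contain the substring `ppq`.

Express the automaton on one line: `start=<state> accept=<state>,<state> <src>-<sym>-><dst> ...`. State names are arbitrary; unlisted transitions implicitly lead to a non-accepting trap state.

start=S0 accept=S4,S5 S0-p->S1 S0-q->S0 S1-p->S2 S1-q->S0 S2-p->S2 S2-q->S3 S3-p->S4 S3-q->S5 S4-p->S2 S4-q->S3 S5-p->S4 S5-q->S5

Build one automaton per condition and run them in lockstep. One (7 states) tracks the last 2 symbols read; the other (4 states) tracks whether and how much of `ppq` has been seen. Each combined state is a pair, one component from each; accept when both components accept. After merging equivalent states the machine shrinks.
6 states suffice.
        p   q  
>  S0   S1  S0 
   S1   S2  S0 
   S2   S2  S3 
   S3   S4  S5 
 * S4   S2  S3 
 * S5   S4  S5 
(> = start, * = accepting)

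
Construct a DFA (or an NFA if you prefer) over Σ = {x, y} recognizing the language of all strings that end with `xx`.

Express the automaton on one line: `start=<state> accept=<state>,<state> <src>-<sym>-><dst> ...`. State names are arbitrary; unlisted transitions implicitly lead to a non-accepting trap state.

Let each state record the length of the longest suffix of the input read so far that is also a prefix of `xx`. q1 means the last symbol is `x`; q2 means the last 2 symbols are `xx`. Accept only at q2, where the string currently ends in `xx`.
        x   y  
>  q0   q1  q0 
   q1   q2  q0 
 * q2   q2  q0 
(> = start, * = accepting)

start=q0 accept=q2 q0-x->q1 q0-y->q0 q1-x->q2 q1-y->q0 q2-x->q2 q2-y->q0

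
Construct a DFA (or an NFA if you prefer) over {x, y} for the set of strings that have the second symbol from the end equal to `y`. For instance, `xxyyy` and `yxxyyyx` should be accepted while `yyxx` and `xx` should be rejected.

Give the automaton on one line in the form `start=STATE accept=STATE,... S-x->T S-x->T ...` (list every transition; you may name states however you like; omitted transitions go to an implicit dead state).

start=q0 accept=q5,q6 q0-x->q1 q0-y->q2 q1-x->q3 q1-y->q4 q2-x->q5 q2-y->q6 q3-x->q3 q3-y->q4 q4-x->q5 q4-y->q6 q5-x->q3 q5-y->q4 q6-x->q5 q6-y->q6

A DFA must remember the last 2 symbols (since which symbol is second-to-last isn't known until the input ends). Use one state per possible window of the last ≤2 symbols; accept from those whose window starts with `y`.
7 states suffice.
        x   y  
>  q0   q1  q2 
   q1   q3  q4 
   q2   q5  q6 
   q3   q3  q4 
   q4   q5  q6 
 * q5   q3  q4 
 * q6   q5  q6 
(> = start, * = accepting)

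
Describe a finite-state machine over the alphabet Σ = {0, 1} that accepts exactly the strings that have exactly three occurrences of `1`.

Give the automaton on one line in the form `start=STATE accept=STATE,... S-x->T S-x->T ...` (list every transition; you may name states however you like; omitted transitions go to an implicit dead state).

start=S0 accept=S3 S0-0->S0 S0-1->S1 S1-0->S1 S1-1->S2 S2-0->S2 S2-1->S3 S3-0->S3 S3-1->S4 S4-0->S4 S4-1->S4

Count `1`s, saturating at 4: states S0 through S3 mean 0 through 3 `1`s seen; S4 means more than 3. Each `1` increments (capped at S4); other symbols loop. Accept from {S3}.
        0   1  
>  S0   S0  S1 
   S1   S1  S2 
   S2   S2  S3 
 * S3   S3  S4 
   S4   S4  S4 
(> = start, * = accepting)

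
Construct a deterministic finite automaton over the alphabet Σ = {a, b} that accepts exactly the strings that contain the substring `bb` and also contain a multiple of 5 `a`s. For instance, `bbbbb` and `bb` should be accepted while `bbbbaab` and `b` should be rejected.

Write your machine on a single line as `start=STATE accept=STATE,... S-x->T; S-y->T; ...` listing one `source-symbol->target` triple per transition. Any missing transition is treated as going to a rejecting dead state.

start=q0; accept=q5; q0-a->q1; q0-b->q2; q1-a->q3; q1-b->q4; q2-a->q1; q2-b->q5; q3-a->q6; q3-b->q7; q4-a->q3; q4-b->q8; q5-a->q8; q5-b->q5; q6-a->q9; q6-b->q10; q7-a->q6; q7-b->q11; q8-a->q11; q8-b->q8; q9-a->q0; q9-b->q12; q10-a->q9; q10-b->q13; q11-a->q13; q11-b->q11; q12-a->q0; q12-b->q14; q13-a->q14; q13-b->q13; q14-a->q5; q14-b->q14

Run two small machines in parallel and take their product. One (3 states) tracks whether and how much of `bb` has been seen; the other (5 states) tracks the count of `a`s modulo 5. Each combined state is a pair, one component from each; accept when both components accept.
15 states suffice.
          a    b  
>  q0     q1   q2 
   q1     q3   q4 
   q2     q1   q5 
   q3     q6   q7 
   q4     q3   q8 
 * q5     q8   q5 
   q6     q9  q10 
   q7     q6  q11 
   q8    q11   q8 
   q9     q0  q12 
   q10    q9  q13 
   q11   q13  q11 
   q12    q0  q14 
   q13   q14  q13 
   q14    q5  q14 
(> = start, * = accepting)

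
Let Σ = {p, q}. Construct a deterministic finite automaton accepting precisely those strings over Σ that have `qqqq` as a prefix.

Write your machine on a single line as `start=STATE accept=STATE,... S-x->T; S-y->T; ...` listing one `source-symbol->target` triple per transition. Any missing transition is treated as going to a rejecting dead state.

start=S0; accept=S4; S0-p->S5; S0-q->S1; S1-p->S5; S1-q->S2; S2-p->S5; S2-q->S3; S3-p->S5; S3-q->S4; S4-p->S4; S4-q->S4; S5-p->S5; S5-q->S5

Check the first 4 symbols one by one: S0 through S3 record how many have matched `qqqq` so far; any wrong symbol goes to the dead state S5. After all 4 match we enter the accepting sink S4.
A 6-state machine:
        p   q  
>  S0   S5  S1 
   S1   S5  S2 
   S2   S5  S3 
   S3   S5  S4 
 * S4   S4  S4 
   S5   S5  S5 
(> = start, * = accepting)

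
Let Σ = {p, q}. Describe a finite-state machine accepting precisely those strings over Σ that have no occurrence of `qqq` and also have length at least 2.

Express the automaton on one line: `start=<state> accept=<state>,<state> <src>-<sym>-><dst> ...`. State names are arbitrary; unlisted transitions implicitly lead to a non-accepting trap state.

start=A accept=D,E,F,G,H,I A-p->B A-q->C B-p->D B-q->E C-p->D C-q->F D-p->G D-q->H E-p->G E-q->I F-p->G F-q->J G-p->G G-q->H H-p->G H-q->I I-p->G I-q->J J-p->J J-q->J

Run two small machines in parallel and take their product. The first has 4 states tracking partial matches of the forbidden pattern `qqq`; the second has 4 states tracking the input length, saturating at 3. A product state is a pair (one from each), accepting exactly when both do.
With 10 states:
       p  q 
>  A   B  C 
   B   D  E 
   C   D  F 
 * D   G  H 
 * E   G  I 
 * F   G  J 
 * G   G  H 
 * H   G  I 
 * I   G  J 
   J   J  J 
(> = start, * = accepting)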